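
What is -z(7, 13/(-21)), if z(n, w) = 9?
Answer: -9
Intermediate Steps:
-z(7, 13/(-21)) = -1*9 = -9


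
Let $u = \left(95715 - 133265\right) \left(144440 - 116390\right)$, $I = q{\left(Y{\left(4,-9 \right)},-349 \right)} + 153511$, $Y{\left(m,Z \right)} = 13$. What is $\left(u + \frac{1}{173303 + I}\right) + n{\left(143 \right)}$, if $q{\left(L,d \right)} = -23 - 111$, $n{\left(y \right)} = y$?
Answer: $- \frac{344084646984759}{326680} \approx -1.0533 \cdot 10^{9}$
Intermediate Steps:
$q{\left(L,d \right)} = -134$
$I = 153377$ ($I = -134 + 153511 = 153377$)
$u = -1053277500$ ($u = \left(-37550\right) 28050 = -1053277500$)
$\left(u + \frac{1}{173303 + I}\right) + n{\left(143 \right)} = \left(-1053277500 + \frac{1}{173303 + 153377}\right) + 143 = \left(-1053277500 + \frac{1}{326680}\right) + 143 = - \frac{344084693699999}{326680} + 143 = - \frac{344084646984759}{326680}$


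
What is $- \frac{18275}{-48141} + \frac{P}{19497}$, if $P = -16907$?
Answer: $- \frac{152537404}{312868359} \approx -0.48755$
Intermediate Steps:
$- \frac{18275}{-48141} + \frac{P}{19497} = - \frac{18275}{-48141} - \frac{16907}{19497} = \left(-18275\right) \left(- \frac{1}{48141}\right) - \frac{16907}{19497} = \frac{18275}{48141} - \frac{16907}{19497} = - \frac{152537404}{312868359}$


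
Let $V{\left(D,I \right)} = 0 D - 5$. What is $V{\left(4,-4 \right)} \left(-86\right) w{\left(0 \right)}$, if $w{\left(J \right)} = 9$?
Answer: $3870$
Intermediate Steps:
$V{\left(D,I \right)} = -5$ ($V{\left(D,I \right)} = 0 - 5 = -5$)
$V{\left(4,-4 \right)} \left(-86\right) w{\left(0 \right)} = \left(-5\right) \left(-86\right) 9 = 430 \cdot 9 = 3870$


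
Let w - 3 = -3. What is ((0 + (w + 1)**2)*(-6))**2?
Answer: 36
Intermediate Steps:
w = 0 (w = 3 - 3 = 0)
((0 + (w + 1)**2)*(-6))**2 = ((0 + (0 + 1)**2)*(-6))**2 = ((0 + 1**2)*(-6))**2 = ((0 + 1)*(-6))**2 = (1*(-6))**2 = (-6)**2 = 36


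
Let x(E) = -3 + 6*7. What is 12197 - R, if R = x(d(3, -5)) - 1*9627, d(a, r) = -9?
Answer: 21785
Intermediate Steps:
x(E) = 39 (x(E) = -3 + 42 = 39)
R = -9588 (R = 39 - 1*9627 = 39 - 9627 = -9588)
12197 - R = 12197 - 1*(-9588) = 12197 + 9588 = 21785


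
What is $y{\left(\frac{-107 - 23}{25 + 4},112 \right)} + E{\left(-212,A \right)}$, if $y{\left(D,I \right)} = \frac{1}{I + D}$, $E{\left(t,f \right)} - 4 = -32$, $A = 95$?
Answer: $- \frac{87275}{3118} \approx -27.991$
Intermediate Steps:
$E{\left(t,f \right)} = -28$ ($E{\left(t,f \right)} = 4 - 32 = -28$)
$y{\left(D,I \right)} = \frac{1}{D + I}$
$y{\left(\frac{-107 - 23}{25 + 4},112 \right)} + E{\left(-212,A \right)} = \frac{1}{\frac{-107 - 23}{25 + 4} + 112} - 28 = \frac{1}{- \frac{130}{29} + 112} - 28 = \frac{1}{\frac{3118}{29}} - 28 = \frac{29}{3118} - 28 = - \frac{87275}{3118}$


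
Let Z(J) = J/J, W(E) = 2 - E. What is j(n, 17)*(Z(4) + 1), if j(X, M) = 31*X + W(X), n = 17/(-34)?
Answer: -26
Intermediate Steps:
n = -½ (n = 17*(-1/34) = -½ ≈ -0.50000)
j(X, M) = 2 + 30*X (j(X, M) = 31*X + (2 - X) = 2 + 30*X)
Z(J) = 1
j(n, 17)*(Z(4) + 1) = (2 + 30*(-½))*(1 + 1) = (2 - 15)*2 = -13*2 = -26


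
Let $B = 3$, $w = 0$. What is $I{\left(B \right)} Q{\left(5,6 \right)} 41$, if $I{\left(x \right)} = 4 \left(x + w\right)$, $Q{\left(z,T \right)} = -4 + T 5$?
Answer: $12792$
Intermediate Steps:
$Q{\left(z,T \right)} = -4 + 5 T$
$I{\left(x \right)} = 4 x$ ($I{\left(x \right)} = 4 \left(x + 0\right) = 4 x$)
$I{\left(B \right)} Q{\left(5,6 \right)} 41 = 4 \cdot 3 \left(-4 + 5 \cdot 6\right) 41 = 12 \left(-4 + 30\right) 41 = 12 \cdot 26 \cdot 41 = 312 \cdot 41 = 12792$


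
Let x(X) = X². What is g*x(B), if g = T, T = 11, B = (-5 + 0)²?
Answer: 6875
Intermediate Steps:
B = 25 (B = (-5)² = 25)
g = 11
g*x(B) = 11*25² = 11*625 = 6875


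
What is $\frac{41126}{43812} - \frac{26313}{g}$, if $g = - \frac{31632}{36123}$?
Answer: $\frac{3470400333985}{115488432} \approx 30050.0$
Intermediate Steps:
$g = - \frac{10544}{12041}$ ($g = \left(-31632\right) \frac{1}{36123} = - \frac{10544}{12041} \approx -0.87568$)
$\frac{41126}{43812} - \frac{26313}{g} = \frac{41126}{43812} - \frac{26313}{- \frac{10544}{12041}} = 41126 \cdot \frac{1}{43812} - - \frac{316834833}{10544} = \frac{20563}{21906} + \frac{316834833}{10544} = \frac{3470400333985}{115488432}$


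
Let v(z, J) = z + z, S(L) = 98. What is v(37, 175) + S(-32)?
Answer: 172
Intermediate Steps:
v(z, J) = 2*z
v(37, 175) + S(-32) = 2*37 + 98 = 74 + 98 = 172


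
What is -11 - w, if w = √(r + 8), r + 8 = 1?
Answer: -12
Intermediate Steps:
r = -7 (r = -8 + 1 = -7)
w = 1 (w = √(-7 + 8) = √1 = 1)
-11 - w = -11 - 1*1 = -11 - 1 = -12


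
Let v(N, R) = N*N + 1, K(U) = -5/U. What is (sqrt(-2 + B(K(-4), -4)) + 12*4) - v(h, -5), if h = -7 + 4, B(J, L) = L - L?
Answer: 38 + I*sqrt(2) ≈ 38.0 + 1.4142*I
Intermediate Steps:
B(J, L) = 0
h = -3
v(N, R) = 1 + N**2 (v(N, R) = N**2 + 1 = 1 + N**2)
(sqrt(-2 + B(K(-4), -4)) + 12*4) - v(h, -5) = (sqrt(-2 + 0) + 12*4) - (1 + (-3)**2) = (sqrt(-2) + 48) - (1 + 9) = (I*sqrt(2) + 48) - 1*10 = (48 + I*sqrt(2)) - 10 = 38 + I*sqrt(2)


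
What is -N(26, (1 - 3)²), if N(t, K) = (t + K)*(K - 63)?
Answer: 1770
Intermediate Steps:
N(t, K) = (-63 + K)*(K + t) (N(t, K) = (K + t)*(-63 + K) = (-63 + K)*(K + t))
-N(26, (1 - 3)²) = -(((1 - 3)²)² - 63*(1 - 3)² - 63*26 + (1 - 3)²*26) = -(((-2)²)² - 63*(-2)² - 1638 + (-2)²*26) = -(4² - 63*4 - 1638 + 4*26) = -(16 - 252 - 1638 + 104) = -1*(-1770) = 1770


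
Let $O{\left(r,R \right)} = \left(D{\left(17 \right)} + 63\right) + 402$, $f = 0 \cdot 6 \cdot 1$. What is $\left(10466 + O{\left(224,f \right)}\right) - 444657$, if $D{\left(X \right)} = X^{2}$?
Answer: $-433437$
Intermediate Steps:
$f = 0$ ($f = 0 \cdot 1 = 0$)
$O{\left(r,R \right)} = 754$ ($O{\left(r,R \right)} = \left(17^{2} + 63\right) + 402 = \left(289 + 63\right) + 402 = 352 + 402 = 754$)
$\left(10466 + O{\left(224,f \right)}\right) - 444657 = \left(10466 + 754\right) - 444657 = 11220 - 444657 = -433437$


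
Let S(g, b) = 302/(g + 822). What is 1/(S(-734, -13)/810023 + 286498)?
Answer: 35641012/10211078656127 ≈ 3.4904e-6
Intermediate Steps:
S(g, b) = 302/(822 + g)
1/(S(-734, -13)/810023 + 286498) = 1/((302/(822 - 734))/810023 + 286498) = 1/((302/88)*(1/810023) + 286498) = 1/((302*(1/88))*(1/810023) + 286498) = 1/((151/44)*(1/810023) + 286498) = 1/(151/35641012 + 286498) = 1/(10211078656127/35641012) = 35641012/10211078656127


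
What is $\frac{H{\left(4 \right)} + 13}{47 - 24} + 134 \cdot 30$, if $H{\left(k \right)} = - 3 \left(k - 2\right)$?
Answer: $\frac{92467}{23} \approx 4020.3$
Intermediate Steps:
$H{\left(k \right)} = 6 - 3 k$ ($H{\left(k \right)} = - 3 \left(-2 + k\right) = 6 - 3 k$)
$\frac{H{\left(4 \right)} + 13}{47 - 24} + 134 \cdot 30 = \frac{\left(6 - 12\right) + 13}{47 - 24} + 134 \cdot 30 = \frac{\left(6 - 12\right) + 13}{23} + 4020 = \left(-6 + 13\right) \frac{1}{23} + 4020 = 7 \cdot \frac{1}{23} + 4020 = \frac{7}{23} + 4020 = \frac{92467}{23}$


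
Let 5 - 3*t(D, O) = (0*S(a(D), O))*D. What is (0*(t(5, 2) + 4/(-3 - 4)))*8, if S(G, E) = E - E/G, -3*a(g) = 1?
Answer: 0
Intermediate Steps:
a(g) = -⅓ (a(g) = -⅓*1 = -⅓)
S(G, E) = E - E/G
t(D, O) = 5/3 (t(D, O) = 5/3 - 0*(O - O/(-⅓))*D/3 = 5/3 - 0*(O - 1*O*(-3))*D/3 = 5/3 - 0*(O + 3*O)*D/3 = 5/3 - 0*(4*O)*D/3 = 5/3 - 0*D = 5/3 - ⅓*0 = 5/3 + 0 = 5/3)
(0*(t(5, 2) + 4/(-3 - 4)))*8 = (0*(5/3 + 4/(-3 - 4)))*8 = (0*(5/3 + 4/(-7)))*8 = (0*(5/3 - ⅐*4))*8 = (0*(5/3 - 4/7))*8 = (0*(23/21))*8 = 0*8 = 0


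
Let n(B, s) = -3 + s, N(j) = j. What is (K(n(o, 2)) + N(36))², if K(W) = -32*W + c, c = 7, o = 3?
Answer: 5625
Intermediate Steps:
K(W) = 7 - 32*W (K(W) = -32*W + 7 = 7 - 32*W)
(K(n(o, 2)) + N(36))² = ((7 - 32*(-3 + 2)) + 36)² = ((7 - 32*(-1)) + 36)² = ((7 + 32) + 36)² = (39 + 36)² = 75² = 5625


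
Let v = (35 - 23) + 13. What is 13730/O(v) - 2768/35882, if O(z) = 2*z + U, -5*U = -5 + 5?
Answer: 24626073/89705 ≈ 274.52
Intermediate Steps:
v = 25 (v = 12 + 13 = 25)
U = 0 (U = -(-5 + 5)/5 = -⅕*0 = 0)
O(z) = 2*z (O(z) = 2*z + 0 = 2*z)
13730/O(v) - 2768/35882 = 13730/((2*25)) - 2768/35882 = 13730/50 - 2768*1/35882 = 13730*(1/50) - 1384/17941 = 1373/5 - 1384/17941 = 24626073/89705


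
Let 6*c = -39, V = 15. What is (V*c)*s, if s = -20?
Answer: 1950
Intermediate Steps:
c = -13/2 (c = (⅙)*(-39) = -13/2 ≈ -6.5000)
(V*c)*s = (15*(-13/2))*(-20) = -195/2*(-20) = 1950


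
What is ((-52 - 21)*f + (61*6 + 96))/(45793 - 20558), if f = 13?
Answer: -487/25235 ≈ -0.019299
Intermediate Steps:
((-52 - 21)*f + (61*6 + 96))/(45793 - 20558) = ((-52 - 21)*13 + (61*6 + 96))/(45793 - 20558) = (-73*13 + (366 + 96))/25235 = (-949 + 462)*(1/25235) = -487*1/25235 = -487/25235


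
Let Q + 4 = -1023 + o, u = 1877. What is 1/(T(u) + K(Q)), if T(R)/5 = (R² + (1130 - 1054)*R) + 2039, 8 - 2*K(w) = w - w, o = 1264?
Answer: 1/18339104 ≈ 5.4528e-8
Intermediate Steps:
Q = 237 (Q = -4 + (-1023 + 1264) = -4 + 241 = 237)
K(w) = 4 (K(w) = 4 - (w - w)/2 = 4 - ½*0 = 4 + 0 = 4)
T(R) = 10195 + 5*R² + 380*R (T(R) = 5*((R² + (1130 - 1054)*R) + 2039) = 5*((R² + 76*R) + 2039) = 5*(2039 + R² + 76*R) = 10195 + 5*R² + 380*R)
1/(T(u) + K(Q)) = 1/((10195 + 5*1877² + 380*1877) + 4) = 1/((10195 + 5*3523129 + 713260) + 4) = 1/((10195 + 17615645 + 713260) + 4) = 1/(18339100 + 4) = 1/18339104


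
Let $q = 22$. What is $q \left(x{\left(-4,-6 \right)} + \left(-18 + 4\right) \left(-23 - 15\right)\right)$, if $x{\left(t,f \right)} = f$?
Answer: $11572$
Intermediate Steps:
$q \left(x{\left(-4,-6 \right)} + \left(-18 + 4\right) \left(-23 - 15\right)\right) = 22 \left(-6 + \left(-18 + 4\right) \left(-23 - 15\right)\right) = 22 \left(-6 - -532\right) = 22 \left(-6 + 532\right) = 22 \cdot 526 = 11572$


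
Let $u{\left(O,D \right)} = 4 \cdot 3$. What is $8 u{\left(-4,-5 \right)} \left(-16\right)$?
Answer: $-1536$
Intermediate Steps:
$u{\left(O,D \right)} = 12$
$8 u{\left(-4,-5 \right)} \left(-16\right) = 8 \cdot 12 \left(-16\right) = 96 \left(-16\right) = -1536$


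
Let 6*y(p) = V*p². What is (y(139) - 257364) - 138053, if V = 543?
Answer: 2706267/2 ≈ 1.3531e+6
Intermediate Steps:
y(p) = 181*p²/2 (y(p) = (543*p²)/6 = 181*p²/2)
(y(139) - 257364) - 138053 = ((181/2)*139² - 257364) - 138053 = ((181/2)*19321 - 257364) - 138053 = (3497101/2 - 257364) - 138053 = 2982373/2 - 138053 = 2706267/2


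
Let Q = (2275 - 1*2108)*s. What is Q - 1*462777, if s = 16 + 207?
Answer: -425536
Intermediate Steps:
s = 223
Q = 37241 (Q = (2275 - 1*2108)*223 = (2275 - 2108)*223 = 167*223 = 37241)
Q - 1*462777 = 37241 - 1*462777 = 37241 - 462777 = -425536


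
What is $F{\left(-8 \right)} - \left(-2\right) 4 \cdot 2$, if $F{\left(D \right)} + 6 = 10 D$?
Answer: $-70$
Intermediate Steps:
$F{\left(D \right)} = -6 + 10 D$
$F{\left(-8 \right)} - \left(-2\right) 4 \cdot 2 = \left(-6 + 10 \left(-8\right)\right) - \left(-2\right) 4 \cdot 2 = \left(-6 - 80\right) - \left(-8\right) 2 = -86 - -16 = -86 + 16 = -70$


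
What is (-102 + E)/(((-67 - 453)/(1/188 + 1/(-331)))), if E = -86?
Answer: 11/13240 ≈ 0.00083082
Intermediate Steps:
(-102 + E)/(((-67 - 453)/(1/188 + 1/(-331)))) = (-102 - 86)/(((-67 - 453)/(1/188 + 1/(-331)))) = -188/((-520/(1/188 - 1/331))) = -188/((-520/143/62228)) = -188/((-520*62228/143)) = -188/(-2489120/11) = -188*(-11/2489120) = 11/13240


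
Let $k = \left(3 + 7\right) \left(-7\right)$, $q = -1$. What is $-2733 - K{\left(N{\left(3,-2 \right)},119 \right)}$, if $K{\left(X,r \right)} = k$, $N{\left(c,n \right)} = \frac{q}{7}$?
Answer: $-2663$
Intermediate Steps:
$k = -70$ ($k = 10 \left(-7\right) = -70$)
$N{\left(c,n \right)} = - \frac{1}{7}$
$K{\left(X,r \right)} = -70$
$-2733 - K{\left(N{\left(3,-2 \right)},119 \right)} = -2733 - -70 = -2733 + 70 = -2663$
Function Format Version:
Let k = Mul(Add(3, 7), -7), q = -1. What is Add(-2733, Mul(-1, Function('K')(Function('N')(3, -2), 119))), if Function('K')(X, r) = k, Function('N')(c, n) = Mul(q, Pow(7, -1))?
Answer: -2663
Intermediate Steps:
k = -70 (k = Mul(10, -7) = -70)
Function('N')(c, n) = Rational(-1, 7) (Function('N')(c, n) = Mul(-1, Pow(7, -1)) = Mul(-1, Rational(1, 7)) = Rational(-1, 7))
Function('K')(X, r) = -70
Add(-2733, Mul(-1, Function('K')(Function('N')(3, -2), 119))) = Add(-2733, Mul(-1, -70)) = Add(-2733, 70) = -2663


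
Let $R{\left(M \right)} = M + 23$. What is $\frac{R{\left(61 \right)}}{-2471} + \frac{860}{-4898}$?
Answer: $- \frac{181178}{864497} \approx -0.20958$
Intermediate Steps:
$R{\left(M \right)} = 23 + M$
$\frac{R{\left(61 \right)}}{-2471} + \frac{860}{-4898} = \frac{23 + 61}{-2471} + \frac{860}{-4898} = 84 \left(- \frac{1}{2471}\right) + 860 \left(- \frac{1}{4898}\right) = - \frac{12}{353} - \frac{430}{2449} = - \frac{181178}{864497}$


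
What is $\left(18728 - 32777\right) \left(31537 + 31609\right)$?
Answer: $-887138154$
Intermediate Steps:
$\left(18728 - 32777\right) \left(31537 + 31609\right) = \left(-14049\right) 63146 = -887138154$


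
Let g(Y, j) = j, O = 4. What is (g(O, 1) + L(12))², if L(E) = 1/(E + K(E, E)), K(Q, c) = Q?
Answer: 625/576 ≈ 1.0851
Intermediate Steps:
L(E) = 1/(2*E) (L(E) = 1/(E + E) = 1/(2*E))
(g(O, 1) + L(12))² = (1 + (½)/12)² = (1 + (½)*(1/12))² = (1 + 1/24)² = (25/24)² = 625/576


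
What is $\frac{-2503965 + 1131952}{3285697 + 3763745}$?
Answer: $- \frac{1372013}{7049442} \approx -0.19463$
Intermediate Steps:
$\frac{-2503965 + 1131952}{3285697 + 3763745} = - \frac{1372013}{7049442}$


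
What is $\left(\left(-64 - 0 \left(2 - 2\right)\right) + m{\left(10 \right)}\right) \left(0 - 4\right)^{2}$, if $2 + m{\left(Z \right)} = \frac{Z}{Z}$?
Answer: $-1040$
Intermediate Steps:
$m{\left(Z \right)} = -1$ ($m{\left(Z \right)} = -2 + \frac{Z}{Z} = -2 + 1 = -1$)
$\left(\left(-64 - 0 \left(2 - 2\right)\right) + m{\left(10 \right)}\right) \left(0 - 4\right)^{2} = \left(\left(-64 - 0 \left(2 - 2\right)\right) - 1\right) \left(0 - 4\right)^{2} = \left(\left(-64 - 0 \cdot 0\right) - 1\right) \left(-4\right)^{2} = \left(\left(-64 - 0\right) - 1\right) 16 = \left(\left(-64 + 0\right) - 1\right) 16 = \left(-64 - 1\right) 16 = \left(-65\right) 16 = -1040$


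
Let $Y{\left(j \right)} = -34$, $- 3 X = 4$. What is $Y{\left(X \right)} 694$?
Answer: $-23596$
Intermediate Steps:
$X = - \frac{4}{3}$ ($X = \left(- \frac{1}{3}\right) 4 = - \frac{4}{3} \approx -1.3333$)
$Y{\left(X \right)} 694 = \left(-34\right) 694 = -23596$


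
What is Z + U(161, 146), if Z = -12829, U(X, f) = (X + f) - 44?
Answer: -12566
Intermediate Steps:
U(X, f) = -44 + X + f
Z + U(161, 146) = -12829 + (-44 + 161 + 146) = -12829 + 263 = -12566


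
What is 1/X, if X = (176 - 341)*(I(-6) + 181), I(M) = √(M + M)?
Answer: I/(165*(-181*I + 2*√3)) ≈ -3.3472e-5 + 6.4061e-7*I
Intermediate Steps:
I(M) = √2*√M (I(M) = √(2*M) = √2*√M)
X = -29865 - 330*I*√3 (X = (176 - 341)*(√2*√(-6) + 181) = -165*(√2*(I*√6) + 181) = -165*(2*I*√3 + 181) = -165*(181 + 2*I*√3) = -29865 - 330*I*√3 ≈ -29865.0 - 571.58*I)
1/X = 1/(-29865 - 330*I*√3)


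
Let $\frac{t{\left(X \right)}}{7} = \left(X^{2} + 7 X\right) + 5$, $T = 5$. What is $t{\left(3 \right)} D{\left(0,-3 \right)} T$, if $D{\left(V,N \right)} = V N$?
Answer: $0$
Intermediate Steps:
$D{\left(V,N \right)} = N V$
$t{\left(X \right)} = 35 + 7 X^{2} + 49 X$ ($t{\left(X \right)} = 7 \left(\left(X^{2} + 7 X\right) + 5\right) = 7 \left(5 + X^{2} + 7 X\right) = 35 + 7 X^{2} + 49 X$)
$t{\left(3 \right)} D{\left(0,-3 \right)} T = \left(35 + 7 \cdot 3^{2} + 49 \cdot 3\right) \left(\left(-3\right) 0\right) 5 = \left(35 + 7 \cdot 9 + 147\right) 0 \cdot 5 = \left(35 + 63 + 147\right) 0 \cdot 5 = 245 \cdot 0 \cdot 5 = 0 \cdot 5 = 0$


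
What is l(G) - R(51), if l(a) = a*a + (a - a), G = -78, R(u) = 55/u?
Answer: 310229/51 ≈ 6082.9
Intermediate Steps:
l(a) = a² (l(a) = a² + 0 = a²)
l(G) - R(51) = (-78)² - 55/51 = 6084 - 55/51 = 310229/51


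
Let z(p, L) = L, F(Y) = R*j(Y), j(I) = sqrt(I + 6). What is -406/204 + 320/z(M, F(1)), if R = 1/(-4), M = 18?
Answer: -203/102 - 1280*sqrt(7)/7 ≈ -485.78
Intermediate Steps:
j(I) = sqrt(6 + I)
R = -1/4 ≈ -0.25000
F(Y) = -sqrt(6 + Y)/4
-406/204 + 320/z(M, F(1)) = -406/204 + 320/((-sqrt(6 + 1)/4)) = -406*1/204 + 320/((-sqrt(7)/4)) = -203/102 + 320*(-4*sqrt(7)/7) = -203/102 - 1280*sqrt(7)/7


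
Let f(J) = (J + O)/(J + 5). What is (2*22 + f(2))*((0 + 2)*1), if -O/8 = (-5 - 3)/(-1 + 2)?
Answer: 748/7 ≈ 106.86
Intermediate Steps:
O = 64 (O = -8*(-5 - 3)/(-1 + 2) = -(-64)/1 = -(-64) = -8*(-8) = 64)
f(J) = (64 + J)/(5 + J) (f(J) = (J + 64)/(J + 5) = (64 + J)/(5 + J))
(2*22 + f(2))*((0 + 2)*1) = (2*22 + (64 + 2)/(5 + 2))*((0 + 2)*1) = (44 + 66/7)*(2*1) = (44 + (⅐)*66)*2 = (44 + 66/7)*2 = (374/7)*2 = 748/7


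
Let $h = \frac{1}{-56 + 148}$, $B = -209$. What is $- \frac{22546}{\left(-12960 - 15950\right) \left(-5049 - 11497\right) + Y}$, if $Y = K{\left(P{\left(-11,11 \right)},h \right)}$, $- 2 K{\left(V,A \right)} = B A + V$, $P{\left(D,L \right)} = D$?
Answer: $- \frac{4148464}{88015455461} \approx -4.7133 \cdot 10^{-5}$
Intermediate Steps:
$h = \frac{1}{92} \approx 0.01087$
$K{\left(V,A \right)} = - \frac{V}{2} + \frac{209 A}{2}$ ($K{\left(V,A \right)} = - \frac{- 209 A + V}{2} = - \frac{V - 209 A}{2} = - \frac{V}{2} + \frac{209 A}{2}$)
$Y = \frac{1221}{184}$ ($Y = \left(- \frac{1}{2}\right) \left(-11\right) + \frac{209}{2} \cdot \frac{1}{92} = \frac{11}{2} + \frac{209}{184} = \frac{1221}{184} \approx 6.6359$)
$- \frac{22546}{\left(-12960 - 15950\right) \left(-5049 - 11497\right) + Y} = - \frac{22546}{\left(-12960 - 15950\right) \left(-5049 - 11497\right) + \frac{1221}{184}} = - \frac{22546}{\left(-28910\right) \left(-16546\right) + \frac{1221}{184}} = - \frac{22546}{478344860 + \frac{1221}{184}} = - \frac{22546}{\frac{88015455461}{184}} = \left(-22546\right) \frac{184}{88015455461} = - \frac{4148464}{88015455461}$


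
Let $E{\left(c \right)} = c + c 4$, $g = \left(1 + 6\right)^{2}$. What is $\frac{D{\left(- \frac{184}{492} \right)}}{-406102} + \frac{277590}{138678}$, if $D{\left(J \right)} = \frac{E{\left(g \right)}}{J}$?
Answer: $\frac{864958725635}{431766834196} \approx 2.0033$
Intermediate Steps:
$g = 49$ ($g = 7^{2} = 49$)
$E{\left(c \right)} = 5 c$ ($E{\left(c \right)} = c + 4 c = 5 c$)
$D{\left(J \right)} = \frac{245}{J}$ ($D{\left(J \right)} = \frac{5 \cdot 49}{J} = \frac{245}{J}$)
$\frac{D{\left(- \frac{184}{492} \right)}}{-406102} + \frac{277590}{138678} = \frac{245 \frac{1}{\left(-184\right) \frac{1}{492}}}{-406102} + \frac{277590}{138678} = \frac{245}{\left(-184\right) \frac{1}{492}} \left(- \frac{1}{406102}\right) + 277590 \cdot \frac{1}{138678} = \frac{245}{- \frac{46}{123}} \left(- \frac{1}{406102}\right) + \frac{46265}{23113} = 245 \left(- \frac{123}{46}\right) \left(- \frac{1}{406102}\right) + \frac{46265}{23113} = \left(- \frac{30135}{46}\right) \left(- \frac{1}{406102}\right) + \frac{46265}{23113} = \frac{30135}{18680692} + \frac{46265}{23113} = \frac{864958725635}{431766834196}$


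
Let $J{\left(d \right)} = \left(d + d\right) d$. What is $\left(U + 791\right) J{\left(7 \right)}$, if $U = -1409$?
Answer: $-60564$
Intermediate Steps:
$J{\left(d \right)} = 2 d^{2}$ ($J{\left(d \right)} = 2 d d = 2 d^{2}$)
$\left(U + 791\right) J{\left(7 \right)} = \left(-1409 + 791\right) 2 \cdot 7^{2} = - 618 \cdot 2 \cdot 49 = \left(-618\right) 98 = -60564$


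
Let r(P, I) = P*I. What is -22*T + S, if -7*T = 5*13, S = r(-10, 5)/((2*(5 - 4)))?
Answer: 1255/7 ≈ 179.29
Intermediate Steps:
r(P, I) = I*P
S = -25 (S = (5*(-10))/((2*(5 - 4))) = -50/(2*1) = -50/2 = -50*1/2 = -25)
T = -65/7 (T = -5*13/7 = -1/7*65 = -65/7 ≈ -9.2857)
-22*T + S = -22*(-65/7) - 25 = 1430/7 - 25 = 1255/7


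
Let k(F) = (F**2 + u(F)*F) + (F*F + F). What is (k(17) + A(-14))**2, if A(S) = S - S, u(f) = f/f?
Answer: 374544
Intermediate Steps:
u(f) = 1
k(F) = 2*F + 2*F**2 (k(F) = (F**2 + 1*F) + (F*F + F) = (F**2 + F) + (F**2 + F) = (F + F**2) + (F + F**2) = 2*F + 2*F**2)
A(S) = 0
(k(17) + A(-14))**2 = (2*17*(1 + 17) + 0)**2 = (2*17*18 + 0)**2 = (612 + 0)**2 = 612**2 = 374544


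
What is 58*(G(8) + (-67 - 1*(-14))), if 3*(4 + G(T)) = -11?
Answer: -10556/3 ≈ -3518.7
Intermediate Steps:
G(T) = -23/3 (G(T) = -4 + (1/3)*(-11) = -4 - 11/3 = -23/3)
58*(G(8) + (-67 - 1*(-14))) = 58*(-23/3 + (-67 - 1*(-14))) = 58*(-23/3 + (-67 + 14)) = 58*(-23/3 - 53) = 58*(-182/3) = -10556/3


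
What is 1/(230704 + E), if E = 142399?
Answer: 1/373103 ≈ 2.6802e-6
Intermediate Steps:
1/(230704 + E) = 1/(230704 + 142399) = 1/373103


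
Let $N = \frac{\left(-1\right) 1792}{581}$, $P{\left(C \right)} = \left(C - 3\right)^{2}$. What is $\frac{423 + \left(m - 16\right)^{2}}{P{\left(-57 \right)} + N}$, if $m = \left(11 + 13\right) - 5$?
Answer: $\frac{2241}{18659} \approx 0.1201$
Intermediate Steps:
$m = 19$ ($m = 24 - 5 = 19$)
$P{\left(C \right)} = \left(-3 + C\right)^{2}$
$N = - \frac{256}{83}$ ($N = \left(-1792\right) \frac{1}{581} = - \frac{256}{83} \approx -3.0843$)
$\frac{423 + \left(m - 16\right)^{2}}{P{\left(-57 \right)} + N} = \frac{423 + \left(19 - 16\right)^{2}}{\left(-3 - 57\right)^{2} - \frac{256}{83}} = \frac{423 + 3^{2}}{\left(-60\right)^{2} - \frac{256}{83}} = \frac{423 + 9}{3600 - \frac{256}{83}} = \frac{432}{\frac{298544}{83}} = 432 \cdot \frac{83}{298544} = \frac{2241}{18659}$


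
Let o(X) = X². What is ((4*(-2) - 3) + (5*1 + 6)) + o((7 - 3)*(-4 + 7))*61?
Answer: 8784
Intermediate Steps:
((4*(-2) - 3) + (5*1 + 6)) + o((7 - 3)*(-4 + 7))*61 = ((4*(-2) - 3) + (5*1 + 6)) + ((7 - 3)*(-4 + 7))²*61 = ((-8 - 3) + (5 + 6)) + (4*3)²*61 = (-11 + 11) + 12²*61 = 0 + 144*61 = 0 + 8784 = 8784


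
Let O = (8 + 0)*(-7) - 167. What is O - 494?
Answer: -717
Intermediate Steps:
O = -223 (O = 8*(-7) - 167 = -56 - 167 = -223)
O - 494 = -223 - 494 = -717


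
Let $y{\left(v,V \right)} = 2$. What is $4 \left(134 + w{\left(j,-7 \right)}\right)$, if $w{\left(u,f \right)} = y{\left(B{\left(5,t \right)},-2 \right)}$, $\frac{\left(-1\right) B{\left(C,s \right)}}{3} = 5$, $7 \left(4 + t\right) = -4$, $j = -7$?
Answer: $544$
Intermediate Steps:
$t = - \frac{32}{7}$ ($t = -4 + \frac{1}{7} \left(-4\right) = -4 - \frac{4}{7} = - \frac{32}{7} \approx -4.5714$)
$B{\left(C,s \right)} = -15$ ($B{\left(C,s \right)} = \left(-3\right) 5 = -15$)
$w{\left(u,f \right)} = 2$
$4 \left(134 + w{\left(j,-7 \right)}\right) = 4 \left(134 + 2\right) = 4 \cdot 136 = 544$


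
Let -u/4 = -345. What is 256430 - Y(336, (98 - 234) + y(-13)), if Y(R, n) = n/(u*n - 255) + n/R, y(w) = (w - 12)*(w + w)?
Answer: 1454595621883/5672520 ≈ 2.5643e+5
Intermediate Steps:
u = 1380 (u = -4*(-345) = 1380)
y(w) = 2*w*(-12 + w) (y(w) = (-12 + w)*(2*w) = 2*w*(-12 + w))
Y(R, n) = n/R + n/(-255 + 1380*n) (Y(R, n) = n/(1380*n - 255) + n/R = n/(-255 + 1380*n) + n/R = n/R + n/(-255 + 1380*n))
256430 - Y(336, (98 - 234) + y(-13)) = 256430 - ((98 - 234) + 2*(-13)*(-12 - 13))*(-255 + 336 + 1380*((98 - 234) + 2*(-13)*(-12 - 13)))/(15*336*(-17 + 92*((98 - 234) + 2*(-13)*(-12 - 13)))) = 256430 - (-136 + 2*(-13)*(-25))*(-255 + 336 + 1380*(-136 + 2*(-13)*(-25)))/(15*336*(-17 + 92*(-136 + 2*(-13)*(-25)))) = 256430 - (-136 + 650)*(-255 + 336 + 1380*(-136 + 650))/(15*336*(-17 + 92*(-136 + 650))) = 256430 - 514*(-255 + 336 + 1380*514)/(15*336*(-17 + 92*514)) = 256430 - 514*(-255 + 336 + 709320)/(15*336*(-17 + 47288)) = 256430 - 514*709401/(15*336*47271) = 256430 - 1*8681717/5672520 = 256430 - 8681717/5672520 = 1454595621883/5672520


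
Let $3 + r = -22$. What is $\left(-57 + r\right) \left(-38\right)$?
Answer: $3116$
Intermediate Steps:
$r = -25$ ($r = -3 - 22 = -25$)
$\left(-57 + r\right) \left(-38\right) = \left(-57 - 25\right) \left(-38\right) = \left(-82\right) \left(-38\right) = 3116$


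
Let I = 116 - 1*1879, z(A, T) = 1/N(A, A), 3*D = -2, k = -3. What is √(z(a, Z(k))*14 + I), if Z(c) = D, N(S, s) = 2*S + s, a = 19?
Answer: I*√5727189/57 ≈ 41.985*I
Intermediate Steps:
D = -⅔ (D = (⅓)*(-2) = -⅔ ≈ -0.66667)
N(S, s) = s + 2*S
Z(c) = -⅔
z(A, T) = 1/(3*A) (z(A, T) = 1/(A + 2*A) = 1/(3*A))
I = -1763 (I = 116 - 1879 = -1763)
√(z(a, Z(k))*14 + I) = √(((⅓)/19)*14 - 1763) = √(((⅓)*(1/19))*14 - 1763) = √((1/57)*14 - 1763) = √(14/57 - 1763) = √(-100477/57) = I*√5727189/57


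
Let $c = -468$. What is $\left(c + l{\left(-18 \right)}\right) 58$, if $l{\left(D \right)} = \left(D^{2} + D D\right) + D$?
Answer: $9396$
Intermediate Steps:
$l{\left(D \right)} = D + 2 D^{2}$ ($l{\left(D \right)} = \left(D^{2} + D^{2}\right) + D = 2 D^{2} + D = D + 2 D^{2}$)
$\left(c + l{\left(-18 \right)}\right) 58 = \left(-468 - 18 \left(1 + 2 \left(-18\right)\right)\right) 58 = \left(-468 - 18 \left(1 - 36\right)\right) 58 = \left(-468 - -630\right) 58 = \left(-468 + 630\right) 58 = 162 \cdot 58 = 9396$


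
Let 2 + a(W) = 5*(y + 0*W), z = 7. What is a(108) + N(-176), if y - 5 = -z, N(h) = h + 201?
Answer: 13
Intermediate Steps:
N(h) = 201 + h
y = -2 (y = 5 - 1*7 = 5 - 7 = -2)
a(W) = -12 (a(W) = -2 + 5*(-2 + 0*W) = -2 + 5*(-2 + 0) = -2 + 5*(-2) = -2 - 10 = -12)
a(108) + N(-176) = -12 + (201 - 176) = -12 + 25 = 13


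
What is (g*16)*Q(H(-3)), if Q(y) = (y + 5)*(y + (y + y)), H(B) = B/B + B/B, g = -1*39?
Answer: -26208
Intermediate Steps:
g = -39
H(B) = 2 (H(B) = 1 + 1 = 2)
Q(y) = 3*y*(5 + y) (Q(y) = (5 + y)*(y + 2*y) = (5 + y)*(3*y) = 3*y*(5 + y))
(g*16)*Q(H(-3)) = (-39*16)*(3*2*(5 + 2)) = -1872*2*7 = -624*42 = -26208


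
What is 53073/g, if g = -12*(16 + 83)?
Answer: -5897/132 ≈ -44.674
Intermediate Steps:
g = -1188 (g = -12*99 = -1188)
53073/g = 53073/(-1188) = 53073*(-1/1188) = -5897/132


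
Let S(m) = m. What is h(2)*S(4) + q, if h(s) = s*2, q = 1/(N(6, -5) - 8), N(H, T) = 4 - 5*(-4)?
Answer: 257/16 ≈ 16.063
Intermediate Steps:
N(H, T) = 24 (N(H, T) = 4 + 20 = 24)
q = 1/16 (q = 1/(24 - 8) = 1/16 ≈ 0.062500)
h(s) = 2*s
h(2)*S(4) + q = (2*2)*4 + 1/16 = 4*4 + 1/16 = 16 + 1/16 = 257/16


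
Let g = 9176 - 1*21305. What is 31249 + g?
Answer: 19120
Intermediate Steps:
g = -12129 (g = 9176 - 21305 = -12129)
31249 + g = 31249 - 12129 = 19120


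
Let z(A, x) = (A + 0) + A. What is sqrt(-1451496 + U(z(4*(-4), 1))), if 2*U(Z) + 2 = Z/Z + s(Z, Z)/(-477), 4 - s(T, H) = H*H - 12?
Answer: I*sqrt(16309002802)/106 ≈ 1204.8*I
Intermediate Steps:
s(T, H) = 16 - H**2 (s(T, H) = 4 - (H*H - 12) = 4 - (H**2 - 12) = 4 - (-12 + H**2) = 4 + (12 - H**2) = 16 - H**2)
z(A, x) = 2*A (z(A, x) = A + A = 2*A)
U(Z) = -493/954 + Z**2/954 (U(Z) = -1 + (Z/Z + (16 - Z**2)/(-477))/2 = -1 + (1 + (16 - Z**2)*(-1/477))/2 = -1 + (1 + (-16/477 + Z**2/477))/2 = -1 + (461/477 + Z**2/477)/2 = -1 + (461/954 + Z**2/954) = -493/954 + Z**2/954)
sqrt(-1451496 + U(z(4*(-4), 1))) = sqrt(-1451496 + (-493/954 + (2*(4*(-4)))**2/954)) = sqrt(-1451496 + (-493/954 + (2*(-16))**2/954)) = sqrt(-1451496 + (-493/954 + (1/954)*(-32)**2)) = sqrt(-1451496 + (-493/954 + (1/954)*1024)) = sqrt(-1451496 + (-493/954 + 512/477)) = sqrt(-1451496 + 59/106) = sqrt(-153858517/106) = I*sqrt(16309002802)/106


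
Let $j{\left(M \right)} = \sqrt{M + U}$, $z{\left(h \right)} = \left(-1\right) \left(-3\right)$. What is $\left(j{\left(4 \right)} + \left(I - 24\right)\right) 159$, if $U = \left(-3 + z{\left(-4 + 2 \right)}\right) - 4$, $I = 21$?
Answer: $-477$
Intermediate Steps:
$z{\left(h \right)} = 3$
$U = -4$ ($U = \left(-3 + 3\right) - 4 = 0 - 4 = -4$)
$j{\left(M \right)} = \sqrt{-4 + M}$ ($j{\left(M \right)} = \sqrt{M - 4} = \sqrt{-4 + M}$)
$\left(j{\left(4 \right)} + \left(I - 24\right)\right) 159 = \left(\sqrt{-4 + 4} + \left(21 - 24\right)\right) 159 = \left(\sqrt{0} + \left(21 - 24\right)\right) 159 = \left(0 - 3\right) 159 = \left(-3\right) 159 = -477$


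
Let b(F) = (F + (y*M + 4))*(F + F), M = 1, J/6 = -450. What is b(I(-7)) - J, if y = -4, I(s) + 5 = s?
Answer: 2988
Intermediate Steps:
J = -2700 (J = 6*(-450) = -2700)
I(s) = -5 + s
b(F) = 2*F**2 (b(F) = (F + (-4*1 + 4))*(F + F) = (F + (-4 + 4))*(2*F) = (F + 0)*(2*F) = F*(2*F) = 2*F**2)
b(I(-7)) - J = 2*(-5 - 7)**2 - 1*(-2700) = 2*(-12)**2 + 2700 = 2*144 + 2700 = 288 + 2700 = 2988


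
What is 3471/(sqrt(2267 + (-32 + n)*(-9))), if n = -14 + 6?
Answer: 3471*sqrt(2627)/2627 ≈ 67.721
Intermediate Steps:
n = -8
3471/(sqrt(2267 + (-32 + n)*(-9))) = 3471/(sqrt(2267 + (-32 - 8)*(-9))) = 3471/(sqrt(2267 - 40*(-9))) = 3471/(sqrt(2267 + 360)) = 3471/(sqrt(2627)) = 3471*(sqrt(2627)/2627) = 3471*sqrt(2627)/2627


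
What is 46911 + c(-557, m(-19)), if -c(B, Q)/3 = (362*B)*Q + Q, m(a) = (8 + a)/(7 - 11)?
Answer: 6841533/4 ≈ 1.7104e+6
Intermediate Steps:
m(a) = -2 - a/4 (m(a) = (8 + a)/(-4) = (8 + a)*(-¼) = -2 - a/4)
c(B, Q) = -3*Q - 1086*B*Q (c(B, Q) = -3*((362*B)*Q + Q) = -3*(362*B*Q + Q) = -3*(Q + 362*B*Q) = -3*Q - 1086*B*Q)
46911 + c(-557, m(-19)) = 46911 - 3*(-2 - ¼*(-19))*(1 + 362*(-557)) = 46911 - 3*(-2 + 19/4)*(1 - 201634) = 46911 - 3*11/4*(-201633) = 46911 + 6653889/4 = 6841533/4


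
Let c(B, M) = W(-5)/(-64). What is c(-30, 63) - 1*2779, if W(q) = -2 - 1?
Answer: -177853/64 ≈ -2779.0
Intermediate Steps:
W(q) = -3
c(B, M) = 3/64 (c(B, M) = -3/(-64) = -3*(-1/64) = 3/64)
c(-30, 63) - 1*2779 = 3/64 - 1*2779 = 3/64 - 2779 = -177853/64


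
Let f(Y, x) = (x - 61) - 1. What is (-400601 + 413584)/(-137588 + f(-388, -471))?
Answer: -12983/138121 ≈ -0.093997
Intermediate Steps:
f(Y, x) = -62 + x (f(Y, x) = (-61 + x) - 1 = -62 + x)
(-400601 + 413584)/(-137588 + f(-388, -471)) = (-400601 + 413584)/(-137588 + (-62 - 471)) = 12983/(-137588 - 533) = 12983/(-138121) = 12983*(-1/138121) = -12983/138121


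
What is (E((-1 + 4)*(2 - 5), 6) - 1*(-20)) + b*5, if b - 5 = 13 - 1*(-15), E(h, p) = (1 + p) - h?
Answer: 201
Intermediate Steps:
E(h, p) = 1 + p - h
b = 33 (b = 5 + (13 - 1*(-15)) = 5 + (13 + 15) = 5 + 28 = 33)
(E((-1 + 4)*(2 - 5), 6) - 1*(-20)) + b*5 = ((1 + 6 - (-1 + 4)*(2 - 5)) - 1*(-20)) + 33*5 = ((1 + 6 - 3*(-3)) + 20) + 165 = ((1 + 6 - 1*(-9)) + 20) + 165 = ((1 + 6 + 9) + 20) + 165 = (16 + 20) + 165 = 36 + 165 = 201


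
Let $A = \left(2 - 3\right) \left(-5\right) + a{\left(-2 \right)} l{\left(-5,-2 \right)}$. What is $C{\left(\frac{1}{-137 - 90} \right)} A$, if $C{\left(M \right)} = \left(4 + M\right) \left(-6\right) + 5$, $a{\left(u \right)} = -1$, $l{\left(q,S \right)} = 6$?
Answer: $\frac{4307}{227} \approx 18.974$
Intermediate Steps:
$C{\left(M \right)} = -19 - 6 M$ ($C{\left(M \right)} = \left(-24 - 6 M\right) + 5 = -19 - 6 M$)
$A = -1$ ($A = \left(2 - 3\right) \left(-5\right) - 6 = \left(-1\right) \left(-5\right) - 6 = 5 - 6 = -1$)
$C{\left(\frac{1}{-137 - 90} \right)} A = \left(-19 - \frac{6}{-137 - 90}\right) \left(-1\right) = \left(-19 - \frac{6}{-227}\right) \left(-1\right) = \left(-19 - - \frac{6}{227}\right) \left(-1\right) = \left(-19 + \frac{6}{227}\right) \left(-1\right) = \left(- \frac{4307}{227}\right) \left(-1\right) = \frac{4307}{227}$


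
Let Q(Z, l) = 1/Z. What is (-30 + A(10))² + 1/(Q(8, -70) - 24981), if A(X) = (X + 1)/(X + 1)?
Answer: 168071319/199847 ≈ 841.00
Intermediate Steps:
A(X) = 1 (A(X) = (1 + X)/(1 + X) = 1)
(-30 + A(10))² + 1/(Q(8, -70) - 24981) = (-30 + 1)² + 1/(1/8 - 24981) = (-29)² + 1/(⅛ - 24981) = 841 + 1/(-199847/8) = 841 - 8/199847 = 168071319/199847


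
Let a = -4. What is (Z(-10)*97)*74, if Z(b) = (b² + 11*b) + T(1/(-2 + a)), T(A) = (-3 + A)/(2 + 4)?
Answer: -1360231/18 ≈ -75568.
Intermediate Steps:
T(A) = -½ + A/6 (T(A) = (-3 + A)/6 = (-3 + A)*(⅙) = -½ + A/6)
Z(b) = -19/36 + b² + 11*b (Z(b) = (b² + 11*b) + (-½ + 1/(6*(-2 - 4))) = (b² + 11*b) + (-½ + (⅙)/(-6)) = (b² + 11*b) + (-½ + (⅙)*(-⅙)) = (b² + 11*b) + (-½ - 1/36) = (b² + 11*b) - 19/36 = -19/36 + b² + 11*b)
(Z(-10)*97)*74 = ((-19/36 + (-10)² + 11*(-10))*97)*74 = ((-19/36 + 100 - 110)*97)*74 = -379/36*97*74 = -36763/36*74 = -1360231/18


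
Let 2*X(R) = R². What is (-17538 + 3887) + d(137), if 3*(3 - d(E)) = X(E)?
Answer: -100657/6 ≈ -16776.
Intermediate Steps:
X(R) = R²/2
d(E) = 3 - E²/6
(-17538 + 3887) + d(137) = (-17538 + 3887) + (3 - ⅙*137²) = -13651 + (3 - ⅙*18769) = -13651 + (3 - 18769/6) = -13651 - 18751/6 = -100657/6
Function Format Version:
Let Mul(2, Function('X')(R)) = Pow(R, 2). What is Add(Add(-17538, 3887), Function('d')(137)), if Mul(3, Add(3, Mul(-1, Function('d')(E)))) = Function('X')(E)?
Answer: Rational(-100657, 6) ≈ -16776.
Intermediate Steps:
Function('X')(R) = Mul(Rational(1, 2), Pow(R, 2))
Function('d')(E) = Add(3, Mul(Rational(-1, 6), Pow(E, 2))) (Function('d')(E) = Add(3, Mul(Rational(-1, 3), Mul(Rational(1, 2), Pow(E, 2)))) = Add(3, Mul(Rational(-1, 6), Pow(E, 2))))
Add(Add(-17538, 3887), Function('d')(137)) = Add(Add(-17538, 3887), Add(3, Mul(Rational(-1, 6), Pow(137, 2)))) = Add(-13651, Add(3, Mul(Rational(-1, 6), 18769))) = Add(-13651, Add(3, Rational(-18769, 6))) = Add(-13651, Rational(-18751, 6)) = Rational(-100657, 6)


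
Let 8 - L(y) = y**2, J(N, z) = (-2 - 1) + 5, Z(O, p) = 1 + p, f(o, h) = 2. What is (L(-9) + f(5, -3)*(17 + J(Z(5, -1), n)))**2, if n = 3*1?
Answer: 1225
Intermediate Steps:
n = 3
J(N, z) = 2 (J(N, z) = -3 + 5 = 2)
L(y) = 8 - y**2
(L(-9) + f(5, -3)*(17 + J(Z(5, -1), n)))**2 = ((8 - 1*(-9)**2) + 2*(17 + 2))**2 = ((8 - 1*81) + 2*19)**2 = ((8 - 81) + 38)**2 = (-73 + 38)**2 = (-35)**2 = 1225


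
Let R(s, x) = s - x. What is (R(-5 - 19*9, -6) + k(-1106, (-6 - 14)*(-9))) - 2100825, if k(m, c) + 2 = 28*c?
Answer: -2095957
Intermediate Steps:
k(m, c) = -2 + 28*c
(R(-5 - 19*9, -6) + k(-1106, (-6 - 14)*(-9))) - 2100825 = (((-5 - 19*9) - 1*(-6)) + (-2 + 28*((-6 - 14)*(-9)))) - 2100825 = (((-5 - 171) + 6) + (-2 + 28*(-20*(-9)))) - 2100825 = ((-176 + 6) + (-2 + 28*180)) - 2100825 = (-170 + (-2 + 5040)) - 2100825 = (-170 + 5038) - 2100825 = 4868 - 2100825 = -2095957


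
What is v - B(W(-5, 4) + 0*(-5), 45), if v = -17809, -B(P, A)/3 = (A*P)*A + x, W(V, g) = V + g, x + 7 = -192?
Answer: -24481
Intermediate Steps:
x = -199 (x = -7 - 192 = -199)
B(P, A) = 597 - 3*P*A**2 (B(P, A) = -3*((A*P)*A - 199) = -3*(P*A**2 - 199) = -3*(-199 + P*A**2) = 597 - 3*P*A**2)
v - B(W(-5, 4) + 0*(-5), 45) = -17809 - (597 - 3*((-5 + 4) + 0*(-5))*45**2) = -17809 - (597 - 3*(-1 + 0)*2025) = -17809 - (597 - 3*(-1)*2025) = -17809 - (597 + 6075) = -17809 - 1*6672 = -17809 - 6672 = -24481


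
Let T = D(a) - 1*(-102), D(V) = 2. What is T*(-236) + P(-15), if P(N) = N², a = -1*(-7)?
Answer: -24319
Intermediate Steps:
a = 7
T = 104 (T = 2 - 1*(-102) = 2 + 102 = 104)
T*(-236) + P(-15) = 104*(-236) + (-15)² = -24544 + 225 = -24319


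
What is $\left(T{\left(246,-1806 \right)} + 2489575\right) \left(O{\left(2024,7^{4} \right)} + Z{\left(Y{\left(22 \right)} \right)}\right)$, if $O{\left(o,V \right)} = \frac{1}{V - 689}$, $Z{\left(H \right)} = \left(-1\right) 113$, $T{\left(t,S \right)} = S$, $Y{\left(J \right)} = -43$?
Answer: $- \frac{481271351895}{1712} \approx -2.8112 \cdot 10^{8}$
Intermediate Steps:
$Z{\left(H \right)} = -113$
$O{\left(o,V \right)} = \frac{1}{-689 + V}$
$\left(T{\left(246,-1806 \right)} + 2489575\right) \left(O{\left(2024,7^{4} \right)} + Z{\left(Y{\left(22 \right)} \right)}\right) = \left(-1806 + 2489575\right) \left(\frac{1}{-689 + 7^{4}} - 113\right) = 2487769 \left(\frac{1}{-689 + 2401} - 113\right) = 2487769 \left(\frac{1}{1712} - 113\right) = 2487769 \left(- \frac{193455}{1712}\right) = - \frac{481271351895}{1712}$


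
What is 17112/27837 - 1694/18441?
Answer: 9940982/19012671 ≈ 0.52286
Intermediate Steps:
17112/27837 - 1694/18441 = 17112*(1/27837) - 1694*1/18441 = 5704/9279 - 1694/18441 = 9940982/19012671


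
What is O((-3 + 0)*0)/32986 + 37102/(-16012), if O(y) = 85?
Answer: -152810694/66021479 ≈ -2.3146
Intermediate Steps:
O((-3 + 0)*0)/32986 + 37102/(-16012) = 85/32986 + 37102/(-16012) = 85*(1/32986) + 37102*(-1/16012) = 85/32986 - 18551/8006 = -152810694/66021479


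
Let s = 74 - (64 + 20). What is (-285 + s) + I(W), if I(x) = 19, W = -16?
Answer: -276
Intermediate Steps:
s = -10 (s = 74 - 1*84 = 74 - 84 = -10)
(-285 + s) + I(W) = (-285 - 10) + 19 = -295 + 19 = -276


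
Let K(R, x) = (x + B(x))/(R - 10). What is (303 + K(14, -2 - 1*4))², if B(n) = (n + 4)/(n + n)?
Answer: 52374169/576 ≈ 90927.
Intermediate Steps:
B(n) = (4 + n)/(2*n) (B(n) = (4 + n)/((2*n)) = (4 + n)*(1/(2*n)) = (4 + n)/(2*n))
K(R, x) = (x + (4 + x)/(2*x))/(-10 + R) (K(R, x) = (x + (4 + x)/(2*x))/(R - 10) = (x + (4 + x)/(2*x))/(-10 + R))
(303 + K(14, -2 - 1*4))² = (303 + (2 + (-2 - 1*4)² + (-2 - 1*4)/2)/((-2 - 1*4)*(-10 + 14)))² = (303 + (2 + (-2 - 4)² + (-2 - 4)/2)/(-2 - 4*4))² = (303 + (¼)*(2 + (-6)² + (½)*(-6))/(-6))² = (303 - ⅙*¼*(2 + 36 - 3))² = (303 - ⅙*¼*35)² = (303 - 35/24)² = (7237/24)² = 52374169/576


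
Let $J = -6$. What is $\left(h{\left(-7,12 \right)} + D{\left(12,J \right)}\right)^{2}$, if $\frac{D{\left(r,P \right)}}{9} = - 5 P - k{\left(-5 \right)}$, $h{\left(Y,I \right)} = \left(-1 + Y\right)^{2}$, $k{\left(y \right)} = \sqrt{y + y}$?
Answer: $110746 - 6012 i \sqrt{10} \approx 1.1075 \cdot 10^{5} - 19012.0 i$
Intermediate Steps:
$k{\left(y \right)} = \sqrt{2} \sqrt{y}$ ($k{\left(y \right)} = \sqrt{2 y} = \sqrt{2} \sqrt{y}$)
$D{\left(r,P \right)} = - 45 P - 9 i \sqrt{10}$ ($D{\left(r,P \right)} = 9 \left(- 5 P - \sqrt{2} \sqrt{-5}\right) = 9 \left(- 5 P - \sqrt{2} i \sqrt{5}\right) = 9 \left(- 5 P - i \sqrt{10}\right) = - 45 P - 9 i \sqrt{10}$)
$\left(h{\left(-7,12 \right)} + D{\left(12,J \right)}\right)^{2} = \left(\left(-1 - 7\right)^{2} - \left(-270 + 9 i \sqrt{10}\right)\right)^{2} = \left(\left(-8\right)^{2} + \left(270 - 9 i \sqrt{10}\right)\right)^{2} = \left(64 + \left(270 - 9 i \sqrt{10}\right)\right)^{2} = \left(334 - 9 i \sqrt{10}\right)^{2}$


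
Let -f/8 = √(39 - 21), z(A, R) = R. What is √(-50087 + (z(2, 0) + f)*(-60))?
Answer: √(-50087 + 1440*√2) ≈ 219.2*I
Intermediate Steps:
f = -24*√2 (f = -8*√(39 - 21) = -24*√2 ≈ -33.941)
√(-50087 + (z(2, 0) + f)*(-60)) = √(-50087 + (0 - 24*√2)*(-60)) = √(-50087 - 24*√2*(-60)) = √(-50087 + 1440*√2)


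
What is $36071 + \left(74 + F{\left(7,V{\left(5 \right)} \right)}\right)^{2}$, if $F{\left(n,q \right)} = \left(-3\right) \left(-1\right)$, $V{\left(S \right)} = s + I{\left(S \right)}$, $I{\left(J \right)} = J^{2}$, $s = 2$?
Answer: $42000$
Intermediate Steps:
$V{\left(S \right)} = 2 + S^{2}$
$F{\left(n,q \right)} = 3$
$36071 + \left(74 + F{\left(7,V{\left(5 \right)} \right)}\right)^{2} = 36071 + \left(74 + 3\right)^{2} = 36071 + 77^{2} = 36071 + 5929 = 42000$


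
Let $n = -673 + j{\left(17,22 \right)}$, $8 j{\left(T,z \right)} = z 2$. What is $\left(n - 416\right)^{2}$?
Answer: $\frac{4695889}{4} \approx 1.174 \cdot 10^{6}$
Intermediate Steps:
$j{\left(T,z \right)} = \frac{z}{4}$ ($j{\left(T,z \right)} = \frac{z 2}{8} = \frac{2 z}{8} = \frac{z}{4}$)
$n = - \frac{1335}{2}$ ($n = -673 + \frac{1}{4} \cdot 22 = -673 + \frac{11}{2} = - \frac{1335}{2} \approx -667.5$)
$\left(n - 416\right)^{2} = \left(- \frac{1335}{2} - 416\right)^{2} = \left(- \frac{2167}{2}\right)^{2} = \frac{4695889}{4}$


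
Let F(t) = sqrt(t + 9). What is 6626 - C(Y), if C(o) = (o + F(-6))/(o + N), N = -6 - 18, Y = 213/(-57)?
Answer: 3491831/527 + 19*sqrt(3)/527 ≈ 6625.9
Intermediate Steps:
Y = -71/19 (Y = 213*(-1/57) = -71/19 ≈ -3.7368)
F(t) = sqrt(9 + t)
N = -24
C(o) = (o + sqrt(3))/(-24 + o) (C(o) = (o + sqrt(9 - 6))/(o - 24) = (o + sqrt(3))/(-24 + o))
6626 - C(Y) = 6626 - (-71/19 + sqrt(3))/(-24 - 71/19) = 6626 - (-71/19 + sqrt(3))/(-527/19) = 6626 - (-19)*(-71/19 + sqrt(3))/527 = 6626 - (71/527 - 19*sqrt(3)/527) = 6626 + (-71/527 + 19*sqrt(3)/527) = 3491831/527 + 19*sqrt(3)/527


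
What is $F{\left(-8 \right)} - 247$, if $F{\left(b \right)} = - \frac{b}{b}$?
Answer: $-248$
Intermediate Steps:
$F{\left(b \right)} = -1$ ($F{\left(b \right)} = \left(-1\right) 1 = -1$)
$F{\left(-8 \right)} - 247 = -1 - 247 = -248$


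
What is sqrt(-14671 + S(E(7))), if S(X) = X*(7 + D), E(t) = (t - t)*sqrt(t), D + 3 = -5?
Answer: I*sqrt(14671) ≈ 121.12*I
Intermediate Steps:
D = -8 (D = -3 - 5 = -8)
E(t) = 0 (E(t) = 0*sqrt(t) = 0)
S(X) = -X (S(X) = X*(7 - 8) = X*(-1) = -X)
sqrt(-14671 + S(E(7))) = sqrt(-14671 - 1*0) = sqrt(-14671 + 0) = sqrt(-14671) = I*sqrt(14671)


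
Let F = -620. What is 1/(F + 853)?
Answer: 1/233 ≈ 0.0042918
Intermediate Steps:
1/(F + 853) = 1/(-620 + 853) = 1/233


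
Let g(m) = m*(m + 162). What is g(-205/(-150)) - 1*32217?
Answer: -28794359/900 ≈ -31994.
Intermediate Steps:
g(m) = m*(162 + m)
g(-205/(-150)) - 1*32217 = (-205/(-150))*(162 - 205/(-150)) - 1*32217 = (-205*(-1/150))*(162 - 205*(-1/150)) - 32217 = 41*(162 + 41/30)/30 - 32217 = (41/30)*(4901/30) - 32217 = 200941/900 - 32217 = -28794359/900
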